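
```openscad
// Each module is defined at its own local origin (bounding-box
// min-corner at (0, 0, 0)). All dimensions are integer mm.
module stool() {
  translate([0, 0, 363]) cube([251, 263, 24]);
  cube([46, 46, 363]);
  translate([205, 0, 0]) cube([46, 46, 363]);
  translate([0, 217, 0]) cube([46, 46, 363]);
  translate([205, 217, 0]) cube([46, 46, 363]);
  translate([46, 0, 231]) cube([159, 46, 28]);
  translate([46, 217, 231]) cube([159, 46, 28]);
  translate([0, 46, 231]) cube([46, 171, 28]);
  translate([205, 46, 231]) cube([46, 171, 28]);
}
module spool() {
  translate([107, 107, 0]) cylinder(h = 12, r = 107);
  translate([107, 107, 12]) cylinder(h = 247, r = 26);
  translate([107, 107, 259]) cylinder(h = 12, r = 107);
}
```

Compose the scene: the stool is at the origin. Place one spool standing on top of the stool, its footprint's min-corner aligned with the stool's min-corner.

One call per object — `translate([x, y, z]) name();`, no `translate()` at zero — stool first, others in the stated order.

stool();
translate([0, 0, 387]) spool();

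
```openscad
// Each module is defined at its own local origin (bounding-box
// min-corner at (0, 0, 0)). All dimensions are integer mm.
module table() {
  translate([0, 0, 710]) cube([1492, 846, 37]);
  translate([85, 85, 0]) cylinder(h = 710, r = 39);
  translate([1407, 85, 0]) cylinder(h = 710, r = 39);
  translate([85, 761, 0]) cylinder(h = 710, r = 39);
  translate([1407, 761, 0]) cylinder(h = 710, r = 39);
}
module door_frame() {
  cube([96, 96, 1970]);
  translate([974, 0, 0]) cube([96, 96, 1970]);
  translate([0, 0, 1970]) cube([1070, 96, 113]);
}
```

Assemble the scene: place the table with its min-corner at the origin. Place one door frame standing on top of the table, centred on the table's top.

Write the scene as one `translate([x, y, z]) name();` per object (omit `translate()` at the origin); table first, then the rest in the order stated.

table();
translate([211, 375, 747]) door_frame();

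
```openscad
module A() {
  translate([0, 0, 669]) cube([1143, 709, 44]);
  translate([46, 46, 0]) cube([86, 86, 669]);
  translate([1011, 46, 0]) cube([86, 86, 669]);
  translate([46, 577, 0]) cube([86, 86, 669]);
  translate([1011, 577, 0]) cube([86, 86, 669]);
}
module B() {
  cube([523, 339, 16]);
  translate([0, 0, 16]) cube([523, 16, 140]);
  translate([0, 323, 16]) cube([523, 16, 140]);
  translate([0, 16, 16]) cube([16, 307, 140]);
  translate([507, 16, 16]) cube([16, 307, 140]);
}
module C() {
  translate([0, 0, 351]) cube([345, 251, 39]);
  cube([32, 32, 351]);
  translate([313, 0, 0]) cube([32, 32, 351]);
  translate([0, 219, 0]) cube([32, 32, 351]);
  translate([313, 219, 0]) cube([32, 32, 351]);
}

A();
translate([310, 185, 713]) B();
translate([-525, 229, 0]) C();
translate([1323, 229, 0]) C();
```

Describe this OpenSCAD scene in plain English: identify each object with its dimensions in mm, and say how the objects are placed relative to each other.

A is a table with a 1143×709 mm rectangular top, 44 mm thick, top surface at z = 713 mm, supported by four 86×86 mm square legs, each inset 46 mm from the nearest pair of top edges, running from the floor.

B is an open storage box with external size 523×339×156 mm and wall thickness 16 mm (the base is also 16 mm thick). The base covers the whole footprint; the four walls stand on the base, with the y-facing walls full-width and the x-facing walls fitting between their inner faces.

C is a four-legged stool. The seat is 345×251 mm, 39 mm thick, top at z = 390 mm. It stands on four square legs, each 32×32 mm in cross-section, from z = 0 to the seat underside, each flush with a corner of the seat.

The open box is on top of the table, centred. Two stools sit around the table at the −x, +x sides.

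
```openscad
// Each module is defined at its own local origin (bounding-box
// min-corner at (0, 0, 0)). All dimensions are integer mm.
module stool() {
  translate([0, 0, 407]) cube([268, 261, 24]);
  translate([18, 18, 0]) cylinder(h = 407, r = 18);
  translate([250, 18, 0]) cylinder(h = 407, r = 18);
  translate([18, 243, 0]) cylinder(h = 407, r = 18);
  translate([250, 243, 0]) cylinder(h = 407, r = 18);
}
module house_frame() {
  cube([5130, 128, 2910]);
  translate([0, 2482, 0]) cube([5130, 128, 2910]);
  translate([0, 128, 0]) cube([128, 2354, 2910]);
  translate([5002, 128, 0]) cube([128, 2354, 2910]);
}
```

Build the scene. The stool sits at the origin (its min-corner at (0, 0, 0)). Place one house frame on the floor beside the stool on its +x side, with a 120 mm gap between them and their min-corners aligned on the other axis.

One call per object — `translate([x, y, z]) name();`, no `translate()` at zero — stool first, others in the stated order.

stool();
translate([388, 0, 0]) house_frame();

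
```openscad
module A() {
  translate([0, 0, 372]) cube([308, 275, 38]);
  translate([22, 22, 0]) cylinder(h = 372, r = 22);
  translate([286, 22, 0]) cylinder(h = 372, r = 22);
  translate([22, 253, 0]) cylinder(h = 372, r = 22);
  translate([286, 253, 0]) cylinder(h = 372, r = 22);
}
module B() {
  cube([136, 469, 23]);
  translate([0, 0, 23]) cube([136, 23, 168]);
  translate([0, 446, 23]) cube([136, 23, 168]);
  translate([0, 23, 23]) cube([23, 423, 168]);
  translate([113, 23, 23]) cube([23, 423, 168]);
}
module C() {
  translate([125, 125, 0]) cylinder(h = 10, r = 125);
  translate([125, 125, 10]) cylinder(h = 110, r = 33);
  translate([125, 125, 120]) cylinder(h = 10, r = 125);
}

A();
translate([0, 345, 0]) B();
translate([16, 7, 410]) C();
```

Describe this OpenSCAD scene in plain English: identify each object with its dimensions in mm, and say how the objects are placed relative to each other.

A is a simple wooden stool: a rectangular seat 308 mm (x) by 275 mm (y), 38 mm thick, top face at z = 410 mm, on four round legs, each 44 mm in diameter. The legs rest on z = 0, each leg's axis is inset half a diameter from the nearest pair of seat edges (so the leg's bounding box is flush with the corner).

B is an open-topped rectangular box: outside dimensions 136×469×191 mm, with a uniform wall and base thickness of 23 mm. The base is a full 136×469 slab on the floor; four walls sit on top of the base. The front and back walls (the −y and +y sides) span the full width; the two side walls fit between them.

C is a spool: two coaxial disc flanges of radius 125 mm and thickness 10 mm, joined by a core cylinder of radius 33 mm and height 110 mm. The lower flange rests on z = 0 and the three cylinders share a vertical axis.

The open box is on the floor beside the stool on its +y side. The spool is on top of the stool.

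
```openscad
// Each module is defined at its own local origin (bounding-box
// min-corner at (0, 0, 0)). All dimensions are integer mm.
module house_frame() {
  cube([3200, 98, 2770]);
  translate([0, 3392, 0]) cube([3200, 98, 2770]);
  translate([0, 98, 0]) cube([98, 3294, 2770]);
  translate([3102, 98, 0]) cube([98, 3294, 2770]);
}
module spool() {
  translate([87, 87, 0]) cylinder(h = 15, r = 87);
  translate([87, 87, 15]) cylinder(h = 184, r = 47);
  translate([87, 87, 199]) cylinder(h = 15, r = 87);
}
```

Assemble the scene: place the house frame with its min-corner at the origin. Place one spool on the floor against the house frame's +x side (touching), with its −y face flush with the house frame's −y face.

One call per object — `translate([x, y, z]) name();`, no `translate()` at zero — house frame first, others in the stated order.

house_frame();
translate([3200, 0, 0]) spool();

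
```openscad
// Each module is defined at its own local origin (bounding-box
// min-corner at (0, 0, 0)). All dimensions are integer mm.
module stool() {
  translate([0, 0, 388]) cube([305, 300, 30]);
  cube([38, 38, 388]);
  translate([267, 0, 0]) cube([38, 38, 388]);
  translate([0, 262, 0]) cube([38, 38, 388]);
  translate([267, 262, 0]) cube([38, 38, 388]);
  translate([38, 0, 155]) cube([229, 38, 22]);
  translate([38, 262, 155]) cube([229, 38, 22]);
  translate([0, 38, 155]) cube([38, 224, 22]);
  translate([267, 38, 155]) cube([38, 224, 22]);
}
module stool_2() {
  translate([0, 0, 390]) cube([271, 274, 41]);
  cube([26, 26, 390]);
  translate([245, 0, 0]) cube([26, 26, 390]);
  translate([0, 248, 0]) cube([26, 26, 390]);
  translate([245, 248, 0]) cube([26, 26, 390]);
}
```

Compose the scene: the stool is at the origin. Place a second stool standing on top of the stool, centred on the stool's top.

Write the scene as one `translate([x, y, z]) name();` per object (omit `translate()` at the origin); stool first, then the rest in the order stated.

stool();
translate([17, 13, 418]) stool_2();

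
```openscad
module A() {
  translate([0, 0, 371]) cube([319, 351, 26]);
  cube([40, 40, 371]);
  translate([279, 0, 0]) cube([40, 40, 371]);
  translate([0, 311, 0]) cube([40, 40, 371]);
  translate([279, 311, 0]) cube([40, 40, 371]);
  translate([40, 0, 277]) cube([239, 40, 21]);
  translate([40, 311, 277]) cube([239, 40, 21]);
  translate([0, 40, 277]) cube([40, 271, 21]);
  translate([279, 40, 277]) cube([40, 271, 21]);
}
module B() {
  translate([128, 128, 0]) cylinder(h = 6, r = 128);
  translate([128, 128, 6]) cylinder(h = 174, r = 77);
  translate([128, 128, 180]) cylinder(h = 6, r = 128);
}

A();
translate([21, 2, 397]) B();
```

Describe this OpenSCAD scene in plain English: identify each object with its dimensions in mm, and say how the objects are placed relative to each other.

A is a four-legged stool. The seat is 319×351 mm, 26 mm thick, top at z = 397 mm. It stands on four square legs, each 40×40 mm in cross-section, from z = 0 to the seat underside, each flush with a corner of the seat. Four stretchers, 40 mm wide and 21 mm tall, connect adjacent legs with their undersides at z = 277 mm, each running between the inner faces of the legs it joins and aligned with the legs' outer faces on the other axis.

B is a spool: two coaxial disc flanges of radius 128 mm and thickness 6 mm, joined by a core cylinder of radius 77 mm and height 174 mm. The lower flange rests on z = 0 and the three cylinders share a vertical axis.

The spool is on top of the stool.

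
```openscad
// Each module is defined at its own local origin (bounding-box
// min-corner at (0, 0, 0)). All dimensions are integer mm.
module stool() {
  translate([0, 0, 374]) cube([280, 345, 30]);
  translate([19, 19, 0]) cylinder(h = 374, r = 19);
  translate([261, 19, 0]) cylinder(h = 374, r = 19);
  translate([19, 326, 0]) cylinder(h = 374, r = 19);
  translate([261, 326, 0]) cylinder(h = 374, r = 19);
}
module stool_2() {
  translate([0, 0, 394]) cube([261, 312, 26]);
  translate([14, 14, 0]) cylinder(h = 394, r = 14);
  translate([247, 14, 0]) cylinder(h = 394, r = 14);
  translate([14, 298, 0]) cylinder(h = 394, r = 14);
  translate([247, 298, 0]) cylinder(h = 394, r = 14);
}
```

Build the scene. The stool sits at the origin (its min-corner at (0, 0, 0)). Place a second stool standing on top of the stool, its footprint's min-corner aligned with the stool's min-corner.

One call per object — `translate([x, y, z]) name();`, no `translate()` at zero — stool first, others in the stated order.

stool();
translate([0, 0, 404]) stool_2();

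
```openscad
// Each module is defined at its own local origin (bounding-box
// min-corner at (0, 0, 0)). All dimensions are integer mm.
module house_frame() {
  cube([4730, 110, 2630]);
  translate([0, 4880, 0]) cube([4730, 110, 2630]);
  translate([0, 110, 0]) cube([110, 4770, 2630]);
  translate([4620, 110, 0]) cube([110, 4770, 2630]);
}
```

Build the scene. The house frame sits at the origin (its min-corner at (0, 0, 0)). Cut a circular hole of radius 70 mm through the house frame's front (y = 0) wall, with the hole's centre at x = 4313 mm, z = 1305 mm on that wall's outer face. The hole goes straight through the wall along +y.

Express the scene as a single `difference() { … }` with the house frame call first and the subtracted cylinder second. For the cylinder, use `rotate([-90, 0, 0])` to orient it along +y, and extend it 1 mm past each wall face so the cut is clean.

difference() {
  house_frame();
  translate([4313, -1, 1305]) rotate([-90, 0, 0]) cylinder(h = 112, r = 70);
}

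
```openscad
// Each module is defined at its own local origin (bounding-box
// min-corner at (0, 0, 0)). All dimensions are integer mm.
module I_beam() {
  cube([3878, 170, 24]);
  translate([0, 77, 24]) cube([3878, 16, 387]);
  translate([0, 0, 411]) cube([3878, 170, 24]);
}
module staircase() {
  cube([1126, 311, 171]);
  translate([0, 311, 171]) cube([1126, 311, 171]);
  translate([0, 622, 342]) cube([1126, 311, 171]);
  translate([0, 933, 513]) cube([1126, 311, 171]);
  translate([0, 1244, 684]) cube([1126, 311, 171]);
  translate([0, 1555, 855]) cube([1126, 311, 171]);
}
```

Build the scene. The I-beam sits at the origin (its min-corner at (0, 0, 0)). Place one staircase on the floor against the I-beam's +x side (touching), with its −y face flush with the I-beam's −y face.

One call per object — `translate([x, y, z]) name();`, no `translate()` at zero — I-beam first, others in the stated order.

I_beam();
translate([3878, 0, 0]) staircase();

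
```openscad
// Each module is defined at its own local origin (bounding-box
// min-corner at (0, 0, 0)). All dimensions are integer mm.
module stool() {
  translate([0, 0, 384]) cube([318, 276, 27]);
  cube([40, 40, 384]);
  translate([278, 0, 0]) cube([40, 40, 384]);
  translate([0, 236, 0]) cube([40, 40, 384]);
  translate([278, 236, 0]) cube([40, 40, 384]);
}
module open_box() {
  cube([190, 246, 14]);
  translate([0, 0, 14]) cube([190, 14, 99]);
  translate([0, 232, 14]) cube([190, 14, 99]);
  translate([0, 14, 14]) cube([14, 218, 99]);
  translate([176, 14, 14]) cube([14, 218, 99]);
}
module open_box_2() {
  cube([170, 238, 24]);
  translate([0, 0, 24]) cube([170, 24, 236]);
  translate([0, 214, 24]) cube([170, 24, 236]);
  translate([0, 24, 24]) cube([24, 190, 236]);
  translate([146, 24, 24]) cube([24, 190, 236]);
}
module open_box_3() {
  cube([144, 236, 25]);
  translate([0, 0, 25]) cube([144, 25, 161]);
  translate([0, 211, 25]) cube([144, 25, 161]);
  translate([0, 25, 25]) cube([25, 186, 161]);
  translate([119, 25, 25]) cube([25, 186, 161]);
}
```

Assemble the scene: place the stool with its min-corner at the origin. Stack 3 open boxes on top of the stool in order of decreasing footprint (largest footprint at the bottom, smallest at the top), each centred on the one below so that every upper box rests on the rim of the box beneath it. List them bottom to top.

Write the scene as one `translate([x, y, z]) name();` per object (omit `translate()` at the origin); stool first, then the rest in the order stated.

stool();
translate([64, 15, 411]) open_box();
translate([74, 19, 524]) open_box_2();
translate([87, 20, 784]) open_box_3();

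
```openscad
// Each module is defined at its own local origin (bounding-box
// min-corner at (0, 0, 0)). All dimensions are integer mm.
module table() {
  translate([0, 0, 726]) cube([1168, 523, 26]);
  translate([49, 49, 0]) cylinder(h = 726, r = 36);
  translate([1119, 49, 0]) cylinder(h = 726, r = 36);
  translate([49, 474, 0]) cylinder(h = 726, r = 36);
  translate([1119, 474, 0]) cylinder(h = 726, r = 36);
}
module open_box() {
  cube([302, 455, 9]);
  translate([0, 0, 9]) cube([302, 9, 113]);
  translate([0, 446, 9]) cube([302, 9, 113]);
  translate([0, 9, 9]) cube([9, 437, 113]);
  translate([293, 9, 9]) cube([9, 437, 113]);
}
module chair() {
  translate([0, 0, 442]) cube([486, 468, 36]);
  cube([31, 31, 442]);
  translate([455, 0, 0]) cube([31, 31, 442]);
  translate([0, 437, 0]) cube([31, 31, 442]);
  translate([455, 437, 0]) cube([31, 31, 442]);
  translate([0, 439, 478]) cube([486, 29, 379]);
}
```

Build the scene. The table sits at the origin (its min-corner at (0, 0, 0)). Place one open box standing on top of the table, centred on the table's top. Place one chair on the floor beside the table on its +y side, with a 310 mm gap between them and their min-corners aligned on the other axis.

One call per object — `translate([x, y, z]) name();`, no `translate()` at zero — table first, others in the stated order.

table();
translate([433, 34, 752]) open_box();
translate([0, 833, 0]) chair();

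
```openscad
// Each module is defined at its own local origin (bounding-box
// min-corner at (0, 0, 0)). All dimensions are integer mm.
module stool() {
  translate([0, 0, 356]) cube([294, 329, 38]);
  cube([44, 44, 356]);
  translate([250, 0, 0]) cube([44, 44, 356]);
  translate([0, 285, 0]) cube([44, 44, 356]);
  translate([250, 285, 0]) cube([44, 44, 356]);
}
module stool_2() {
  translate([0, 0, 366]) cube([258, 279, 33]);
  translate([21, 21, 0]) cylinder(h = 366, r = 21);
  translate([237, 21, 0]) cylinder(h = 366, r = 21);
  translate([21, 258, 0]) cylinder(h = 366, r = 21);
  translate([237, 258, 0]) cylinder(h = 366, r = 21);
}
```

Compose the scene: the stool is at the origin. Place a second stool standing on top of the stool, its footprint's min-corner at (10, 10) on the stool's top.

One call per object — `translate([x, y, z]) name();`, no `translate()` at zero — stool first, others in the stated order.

stool();
translate([10, 10, 394]) stool_2();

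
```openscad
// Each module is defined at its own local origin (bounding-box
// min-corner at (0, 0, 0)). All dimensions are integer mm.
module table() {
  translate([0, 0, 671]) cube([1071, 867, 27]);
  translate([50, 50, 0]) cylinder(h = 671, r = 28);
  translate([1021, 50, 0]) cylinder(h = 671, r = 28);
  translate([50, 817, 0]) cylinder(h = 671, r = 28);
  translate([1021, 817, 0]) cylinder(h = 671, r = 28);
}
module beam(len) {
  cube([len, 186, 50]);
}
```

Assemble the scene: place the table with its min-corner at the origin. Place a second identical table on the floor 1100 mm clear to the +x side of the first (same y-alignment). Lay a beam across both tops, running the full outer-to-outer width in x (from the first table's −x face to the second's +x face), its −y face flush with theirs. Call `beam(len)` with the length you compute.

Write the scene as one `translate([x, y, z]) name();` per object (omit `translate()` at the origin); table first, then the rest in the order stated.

table();
translate([2171, 0, 0]) table();
translate([0, 0, 698]) beam(3242);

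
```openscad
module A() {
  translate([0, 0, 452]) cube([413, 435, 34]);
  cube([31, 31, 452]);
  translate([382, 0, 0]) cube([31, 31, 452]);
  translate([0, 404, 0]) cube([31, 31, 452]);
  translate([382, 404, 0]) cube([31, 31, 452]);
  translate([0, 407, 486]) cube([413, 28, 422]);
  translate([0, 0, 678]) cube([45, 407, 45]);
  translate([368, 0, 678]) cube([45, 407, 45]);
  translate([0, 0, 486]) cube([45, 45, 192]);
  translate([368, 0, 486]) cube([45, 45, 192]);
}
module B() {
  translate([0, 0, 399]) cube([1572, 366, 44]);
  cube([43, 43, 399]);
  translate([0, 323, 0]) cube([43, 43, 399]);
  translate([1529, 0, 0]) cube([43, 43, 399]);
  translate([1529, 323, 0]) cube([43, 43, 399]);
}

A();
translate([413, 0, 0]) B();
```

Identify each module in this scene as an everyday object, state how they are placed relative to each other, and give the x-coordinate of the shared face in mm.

The chair's +x face and the bench's −x face are both at x = 413 mm.

A is a chair. B is a bench. The bench is against the chair's +x side, with their −y faces flush. The x-coordinate of the shared face is 413 mm.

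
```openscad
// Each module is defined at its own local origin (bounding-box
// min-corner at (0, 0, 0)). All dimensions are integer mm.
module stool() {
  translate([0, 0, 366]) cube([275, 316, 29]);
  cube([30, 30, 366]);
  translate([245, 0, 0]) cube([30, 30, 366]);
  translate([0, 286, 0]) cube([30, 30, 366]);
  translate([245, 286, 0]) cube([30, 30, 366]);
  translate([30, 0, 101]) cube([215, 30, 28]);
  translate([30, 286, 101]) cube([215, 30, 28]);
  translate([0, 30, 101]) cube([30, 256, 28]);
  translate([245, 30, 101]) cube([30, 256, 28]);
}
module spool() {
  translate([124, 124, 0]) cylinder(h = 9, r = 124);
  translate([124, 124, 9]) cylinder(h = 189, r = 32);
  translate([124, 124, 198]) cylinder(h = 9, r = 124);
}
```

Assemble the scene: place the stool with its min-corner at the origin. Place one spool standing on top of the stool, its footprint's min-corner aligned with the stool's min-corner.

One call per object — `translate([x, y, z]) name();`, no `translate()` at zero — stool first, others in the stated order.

stool();
translate([0, 0, 395]) spool();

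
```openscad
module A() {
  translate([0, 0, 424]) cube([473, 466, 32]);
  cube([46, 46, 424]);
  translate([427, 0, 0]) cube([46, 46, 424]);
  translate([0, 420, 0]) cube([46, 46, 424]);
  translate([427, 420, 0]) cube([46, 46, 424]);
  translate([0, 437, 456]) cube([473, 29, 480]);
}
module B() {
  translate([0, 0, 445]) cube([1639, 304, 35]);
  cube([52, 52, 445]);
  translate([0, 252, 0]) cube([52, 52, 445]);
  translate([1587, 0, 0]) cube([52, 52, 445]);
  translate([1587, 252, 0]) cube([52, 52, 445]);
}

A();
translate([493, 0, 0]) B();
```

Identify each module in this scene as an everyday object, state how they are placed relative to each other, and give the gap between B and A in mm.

A is a chair. B is a bench. The bench is on the floor beside the chair on its +x side. The gap between the bench and the chair is 20 mm.

The bench's nearest face is 20 mm from the chair's +x face.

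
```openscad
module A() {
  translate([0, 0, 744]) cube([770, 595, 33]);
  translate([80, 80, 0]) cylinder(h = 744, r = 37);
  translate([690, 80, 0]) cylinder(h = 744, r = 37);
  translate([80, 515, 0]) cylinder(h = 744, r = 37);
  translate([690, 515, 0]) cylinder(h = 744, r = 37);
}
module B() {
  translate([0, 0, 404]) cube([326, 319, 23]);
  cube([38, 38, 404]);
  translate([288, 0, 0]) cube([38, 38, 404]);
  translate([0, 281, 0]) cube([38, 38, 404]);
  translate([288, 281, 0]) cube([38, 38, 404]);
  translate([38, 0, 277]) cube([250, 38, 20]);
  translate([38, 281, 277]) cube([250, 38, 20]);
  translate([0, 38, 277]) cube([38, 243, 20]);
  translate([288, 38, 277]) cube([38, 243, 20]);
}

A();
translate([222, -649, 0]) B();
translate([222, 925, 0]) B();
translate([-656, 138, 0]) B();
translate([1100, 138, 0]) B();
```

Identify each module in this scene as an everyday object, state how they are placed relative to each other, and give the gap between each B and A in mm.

A is a table. B is a stool. Four stools sit around the table at the −y, +y, −x, +x sides. The gap between each stool and the table is 330 mm.

Each stool's nearest face is 330 mm from the table's bounding box.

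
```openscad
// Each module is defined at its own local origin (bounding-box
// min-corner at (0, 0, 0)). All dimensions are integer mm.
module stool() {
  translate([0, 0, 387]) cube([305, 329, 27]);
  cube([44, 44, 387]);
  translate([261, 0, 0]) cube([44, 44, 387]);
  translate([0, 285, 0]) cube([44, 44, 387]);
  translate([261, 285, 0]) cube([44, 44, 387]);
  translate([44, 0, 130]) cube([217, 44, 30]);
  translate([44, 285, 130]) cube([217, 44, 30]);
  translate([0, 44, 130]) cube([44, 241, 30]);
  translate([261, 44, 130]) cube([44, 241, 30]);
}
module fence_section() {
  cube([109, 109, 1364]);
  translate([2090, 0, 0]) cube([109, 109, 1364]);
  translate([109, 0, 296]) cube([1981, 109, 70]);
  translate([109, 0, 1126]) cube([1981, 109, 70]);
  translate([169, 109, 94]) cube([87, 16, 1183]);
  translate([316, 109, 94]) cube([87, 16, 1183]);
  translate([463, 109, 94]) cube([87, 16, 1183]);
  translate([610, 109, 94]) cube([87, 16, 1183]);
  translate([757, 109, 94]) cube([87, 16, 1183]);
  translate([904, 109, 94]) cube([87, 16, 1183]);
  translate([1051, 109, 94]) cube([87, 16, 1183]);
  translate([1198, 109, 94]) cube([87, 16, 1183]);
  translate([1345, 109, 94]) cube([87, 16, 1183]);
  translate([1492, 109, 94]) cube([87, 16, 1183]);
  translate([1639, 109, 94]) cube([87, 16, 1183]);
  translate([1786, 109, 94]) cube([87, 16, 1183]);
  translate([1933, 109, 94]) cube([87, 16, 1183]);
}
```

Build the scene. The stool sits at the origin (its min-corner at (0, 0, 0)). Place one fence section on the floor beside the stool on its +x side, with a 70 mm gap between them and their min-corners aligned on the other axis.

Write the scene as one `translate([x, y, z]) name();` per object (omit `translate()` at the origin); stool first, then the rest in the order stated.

stool();
translate([375, 0, 0]) fence_section();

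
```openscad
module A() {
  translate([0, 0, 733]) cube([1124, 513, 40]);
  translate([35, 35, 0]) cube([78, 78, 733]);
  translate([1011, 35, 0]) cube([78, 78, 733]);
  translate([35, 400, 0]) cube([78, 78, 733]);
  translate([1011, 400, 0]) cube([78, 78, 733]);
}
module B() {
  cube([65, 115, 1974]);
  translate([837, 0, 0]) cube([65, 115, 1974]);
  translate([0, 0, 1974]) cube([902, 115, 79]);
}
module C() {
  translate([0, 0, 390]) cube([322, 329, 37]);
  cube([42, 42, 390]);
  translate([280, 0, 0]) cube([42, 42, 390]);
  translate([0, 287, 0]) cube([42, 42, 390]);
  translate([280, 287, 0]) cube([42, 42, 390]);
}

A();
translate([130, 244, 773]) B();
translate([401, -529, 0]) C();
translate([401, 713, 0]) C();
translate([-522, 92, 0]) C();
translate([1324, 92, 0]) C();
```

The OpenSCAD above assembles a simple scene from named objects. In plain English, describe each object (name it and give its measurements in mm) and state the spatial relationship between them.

A is a table with a 1124×513 mm rectangular top, 40 mm thick, top surface at z = 773 mm, supported by four 78×78 mm square legs, each inset 35 mm from the nearest pair of top edges, running from the floor.

B is a door frame. The clear opening is 772 mm wide and 1974 mm high. Two 65 mm wide jambs, 115 mm deep, stand either side of the opening from the floor to the top of the opening. A 79 mm thick head sits across the top of both jambs, spanning the full outside width of the frame.

C is a simple wooden stool: a rectangular seat 322 mm (x) by 329 mm (y), 37 mm thick, top face at z = 427 mm, on four square legs, each 42×42 mm in cross-section. The legs rest on z = 0, each flush with a corner of the seat.

The door frame is on top of the table. Four stools sit around the table at the −y, +y, −x, +x sides.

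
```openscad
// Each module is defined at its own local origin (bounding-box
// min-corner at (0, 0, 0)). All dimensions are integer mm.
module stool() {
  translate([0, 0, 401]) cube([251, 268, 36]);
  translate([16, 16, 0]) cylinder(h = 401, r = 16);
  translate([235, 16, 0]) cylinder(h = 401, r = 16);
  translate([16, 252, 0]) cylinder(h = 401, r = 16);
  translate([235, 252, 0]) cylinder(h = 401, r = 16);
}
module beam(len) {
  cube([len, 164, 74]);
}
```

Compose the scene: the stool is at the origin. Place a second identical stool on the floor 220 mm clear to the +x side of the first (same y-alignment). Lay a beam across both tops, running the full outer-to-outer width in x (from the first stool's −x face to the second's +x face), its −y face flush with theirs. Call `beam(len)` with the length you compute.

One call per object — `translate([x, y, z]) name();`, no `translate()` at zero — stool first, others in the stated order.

stool();
translate([471, 0, 0]) stool();
translate([0, 0, 437]) beam(722);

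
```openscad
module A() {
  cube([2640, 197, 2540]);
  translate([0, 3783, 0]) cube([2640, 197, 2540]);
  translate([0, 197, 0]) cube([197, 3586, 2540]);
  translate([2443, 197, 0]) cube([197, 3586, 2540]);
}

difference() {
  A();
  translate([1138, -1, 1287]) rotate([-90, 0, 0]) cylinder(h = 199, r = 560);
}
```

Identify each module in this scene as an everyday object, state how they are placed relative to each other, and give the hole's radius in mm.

A is a house frame. The house frame has a circular hole through its front wall. The hole's radius is 560 mm.

The subtracted cylinder has r = 560 mm.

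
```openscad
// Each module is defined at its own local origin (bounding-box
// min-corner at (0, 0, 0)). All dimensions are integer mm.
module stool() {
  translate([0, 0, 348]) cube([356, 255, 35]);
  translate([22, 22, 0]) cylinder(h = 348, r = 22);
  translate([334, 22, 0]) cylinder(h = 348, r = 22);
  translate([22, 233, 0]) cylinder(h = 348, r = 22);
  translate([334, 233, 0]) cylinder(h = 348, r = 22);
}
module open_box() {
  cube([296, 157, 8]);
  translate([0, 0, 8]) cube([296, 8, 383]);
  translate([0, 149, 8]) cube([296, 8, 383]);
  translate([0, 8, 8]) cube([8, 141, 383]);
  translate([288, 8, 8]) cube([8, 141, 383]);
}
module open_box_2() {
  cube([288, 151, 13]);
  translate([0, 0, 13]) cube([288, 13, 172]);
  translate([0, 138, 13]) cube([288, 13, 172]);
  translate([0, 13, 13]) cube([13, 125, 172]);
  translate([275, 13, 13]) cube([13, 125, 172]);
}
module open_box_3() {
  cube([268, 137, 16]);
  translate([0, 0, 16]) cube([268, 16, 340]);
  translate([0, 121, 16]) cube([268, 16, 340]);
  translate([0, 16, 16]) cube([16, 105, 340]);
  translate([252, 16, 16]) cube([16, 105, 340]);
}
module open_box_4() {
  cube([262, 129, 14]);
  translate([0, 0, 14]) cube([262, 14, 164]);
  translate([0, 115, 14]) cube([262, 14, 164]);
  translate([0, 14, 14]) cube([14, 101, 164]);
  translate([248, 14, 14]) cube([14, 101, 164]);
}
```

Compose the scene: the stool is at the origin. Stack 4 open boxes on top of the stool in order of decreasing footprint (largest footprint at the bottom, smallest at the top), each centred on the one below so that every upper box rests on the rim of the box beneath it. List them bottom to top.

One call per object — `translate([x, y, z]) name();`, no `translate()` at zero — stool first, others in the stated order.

stool();
translate([30, 49, 383]) open_box();
translate([34, 52, 774]) open_box_2();
translate([44, 59, 959]) open_box_3();
translate([47, 63, 1315]) open_box_4();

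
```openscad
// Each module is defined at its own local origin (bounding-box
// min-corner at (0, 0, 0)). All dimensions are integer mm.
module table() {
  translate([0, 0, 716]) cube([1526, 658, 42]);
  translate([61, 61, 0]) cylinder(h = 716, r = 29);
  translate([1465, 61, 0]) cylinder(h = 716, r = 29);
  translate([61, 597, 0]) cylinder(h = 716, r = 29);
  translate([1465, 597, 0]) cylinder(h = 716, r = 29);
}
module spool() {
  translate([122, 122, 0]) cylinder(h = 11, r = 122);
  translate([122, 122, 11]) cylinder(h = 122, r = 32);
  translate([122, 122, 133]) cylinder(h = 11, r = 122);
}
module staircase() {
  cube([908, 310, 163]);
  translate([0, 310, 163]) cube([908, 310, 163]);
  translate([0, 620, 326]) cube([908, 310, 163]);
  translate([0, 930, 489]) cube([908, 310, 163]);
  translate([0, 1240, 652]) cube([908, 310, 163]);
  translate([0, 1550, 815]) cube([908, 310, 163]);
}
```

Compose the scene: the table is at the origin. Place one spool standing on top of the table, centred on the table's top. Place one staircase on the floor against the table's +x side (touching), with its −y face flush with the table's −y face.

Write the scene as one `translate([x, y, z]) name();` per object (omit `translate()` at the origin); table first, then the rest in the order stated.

table();
translate([641, 207, 758]) spool();
translate([1526, 0, 0]) staircase();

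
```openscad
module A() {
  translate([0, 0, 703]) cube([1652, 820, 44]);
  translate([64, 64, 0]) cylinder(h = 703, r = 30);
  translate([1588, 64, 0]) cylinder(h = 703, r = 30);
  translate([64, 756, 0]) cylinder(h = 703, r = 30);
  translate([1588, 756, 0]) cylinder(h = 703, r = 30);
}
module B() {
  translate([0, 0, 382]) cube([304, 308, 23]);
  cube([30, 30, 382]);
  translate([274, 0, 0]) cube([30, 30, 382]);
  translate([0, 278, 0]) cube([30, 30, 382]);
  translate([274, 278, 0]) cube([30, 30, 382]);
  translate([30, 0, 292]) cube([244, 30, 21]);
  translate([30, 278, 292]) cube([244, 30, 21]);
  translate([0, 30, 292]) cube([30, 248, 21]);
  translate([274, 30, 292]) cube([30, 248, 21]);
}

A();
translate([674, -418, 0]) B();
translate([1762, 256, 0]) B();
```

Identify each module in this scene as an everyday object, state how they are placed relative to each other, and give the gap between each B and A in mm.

Each stool's nearest face is 110 mm from the table's bounding box.

A is a table. B is a stool. Two stools sit around the table at the −y, +x sides. The gap between each stool and the table is 110 mm.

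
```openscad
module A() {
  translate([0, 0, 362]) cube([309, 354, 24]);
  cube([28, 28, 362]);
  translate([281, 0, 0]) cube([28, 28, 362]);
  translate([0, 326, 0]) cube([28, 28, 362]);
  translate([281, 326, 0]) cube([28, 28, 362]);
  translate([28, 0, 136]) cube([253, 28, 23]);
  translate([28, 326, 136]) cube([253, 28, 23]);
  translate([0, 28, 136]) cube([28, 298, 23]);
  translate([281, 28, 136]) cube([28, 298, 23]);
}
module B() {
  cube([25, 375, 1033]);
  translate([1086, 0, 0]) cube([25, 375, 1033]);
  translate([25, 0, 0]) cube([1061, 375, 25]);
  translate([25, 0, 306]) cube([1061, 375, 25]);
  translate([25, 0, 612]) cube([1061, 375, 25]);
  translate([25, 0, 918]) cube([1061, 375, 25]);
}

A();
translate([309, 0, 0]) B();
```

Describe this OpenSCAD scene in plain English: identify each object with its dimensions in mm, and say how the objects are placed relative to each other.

A is a simple wooden stool: a rectangular seat 309 mm (x) by 354 mm (y), 24 mm thick, top face at z = 386 mm, on four square legs, each 28×28 mm in cross-section. The legs rest on z = 0, each flush with a corner of the seat. Four stretchers, 28 mm wide and 23 mm tall, connect adjacent legs with their undersides at z = 136 mm, each running between the inner faces of the legs it joins and aligned with the legs' outer faces on the other axis.

B is an open bookshelf. Two side panels, each 25 mm thick, 375 mm deep and 1033 mm tall, stand 1111 mm apart (outside-to-outside). Between them sit 4 shelves, each 25 mm thick and 375 mm deep, spanning the full gap between the sides. The bottom shelf rests on the floor (its underside at z = 0) and the clear gap between one shelf's top and the next shelf's underside is 281 mm.

The bookshelf is against the stool's +x side, with their −y faces flush.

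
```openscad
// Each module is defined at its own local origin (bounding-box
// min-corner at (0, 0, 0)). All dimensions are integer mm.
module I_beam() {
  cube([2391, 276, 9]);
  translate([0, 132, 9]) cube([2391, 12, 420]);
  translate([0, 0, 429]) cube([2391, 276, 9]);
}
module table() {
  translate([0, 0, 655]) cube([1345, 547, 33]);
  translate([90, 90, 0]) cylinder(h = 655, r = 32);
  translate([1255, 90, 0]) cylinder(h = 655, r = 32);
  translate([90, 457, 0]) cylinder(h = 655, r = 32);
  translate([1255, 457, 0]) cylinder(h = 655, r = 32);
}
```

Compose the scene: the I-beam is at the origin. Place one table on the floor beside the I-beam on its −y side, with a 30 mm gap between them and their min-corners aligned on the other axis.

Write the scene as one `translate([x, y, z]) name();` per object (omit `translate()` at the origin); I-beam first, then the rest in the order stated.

I_beam();
translate([0, -577, 0]) table();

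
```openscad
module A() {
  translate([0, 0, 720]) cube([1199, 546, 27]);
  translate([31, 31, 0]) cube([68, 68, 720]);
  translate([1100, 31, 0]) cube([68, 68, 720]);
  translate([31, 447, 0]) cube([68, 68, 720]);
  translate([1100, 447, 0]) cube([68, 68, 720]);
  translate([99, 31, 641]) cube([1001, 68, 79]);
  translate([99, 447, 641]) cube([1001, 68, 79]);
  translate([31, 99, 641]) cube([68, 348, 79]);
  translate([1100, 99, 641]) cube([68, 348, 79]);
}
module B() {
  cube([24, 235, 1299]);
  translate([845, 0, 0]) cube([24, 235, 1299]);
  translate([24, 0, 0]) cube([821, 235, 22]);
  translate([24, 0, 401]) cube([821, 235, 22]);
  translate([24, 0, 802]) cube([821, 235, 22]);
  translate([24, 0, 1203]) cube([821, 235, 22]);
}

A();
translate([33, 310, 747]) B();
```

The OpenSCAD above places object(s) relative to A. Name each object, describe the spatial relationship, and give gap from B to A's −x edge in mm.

The bookshelf's min-x is at 33; the table's min-x is 0; gap = 33 mm.

A is a table. B is a bookshelf. The bookshelf is on top of the table. The gap from the bookshelf to the table's −x edge is 33 mm.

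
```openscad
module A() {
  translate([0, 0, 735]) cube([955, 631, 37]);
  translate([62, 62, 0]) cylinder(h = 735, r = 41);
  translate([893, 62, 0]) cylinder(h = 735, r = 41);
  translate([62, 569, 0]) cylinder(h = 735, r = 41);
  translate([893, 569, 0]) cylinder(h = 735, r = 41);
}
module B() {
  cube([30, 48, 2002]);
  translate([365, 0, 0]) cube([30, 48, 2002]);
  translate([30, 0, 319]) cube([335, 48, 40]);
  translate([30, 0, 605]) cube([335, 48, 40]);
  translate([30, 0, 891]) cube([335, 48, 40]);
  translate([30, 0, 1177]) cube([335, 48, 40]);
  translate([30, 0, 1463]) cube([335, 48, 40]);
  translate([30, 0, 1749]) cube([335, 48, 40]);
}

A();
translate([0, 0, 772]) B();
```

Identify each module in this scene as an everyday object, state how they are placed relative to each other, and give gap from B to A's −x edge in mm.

The ladder's min-x is at 0; the table's min-x is 0; gap = 0 mm.

A is a table. B is a ladder. The ladder is on top of the table. The gap from the ladder to the table's −x edge is 0 mm.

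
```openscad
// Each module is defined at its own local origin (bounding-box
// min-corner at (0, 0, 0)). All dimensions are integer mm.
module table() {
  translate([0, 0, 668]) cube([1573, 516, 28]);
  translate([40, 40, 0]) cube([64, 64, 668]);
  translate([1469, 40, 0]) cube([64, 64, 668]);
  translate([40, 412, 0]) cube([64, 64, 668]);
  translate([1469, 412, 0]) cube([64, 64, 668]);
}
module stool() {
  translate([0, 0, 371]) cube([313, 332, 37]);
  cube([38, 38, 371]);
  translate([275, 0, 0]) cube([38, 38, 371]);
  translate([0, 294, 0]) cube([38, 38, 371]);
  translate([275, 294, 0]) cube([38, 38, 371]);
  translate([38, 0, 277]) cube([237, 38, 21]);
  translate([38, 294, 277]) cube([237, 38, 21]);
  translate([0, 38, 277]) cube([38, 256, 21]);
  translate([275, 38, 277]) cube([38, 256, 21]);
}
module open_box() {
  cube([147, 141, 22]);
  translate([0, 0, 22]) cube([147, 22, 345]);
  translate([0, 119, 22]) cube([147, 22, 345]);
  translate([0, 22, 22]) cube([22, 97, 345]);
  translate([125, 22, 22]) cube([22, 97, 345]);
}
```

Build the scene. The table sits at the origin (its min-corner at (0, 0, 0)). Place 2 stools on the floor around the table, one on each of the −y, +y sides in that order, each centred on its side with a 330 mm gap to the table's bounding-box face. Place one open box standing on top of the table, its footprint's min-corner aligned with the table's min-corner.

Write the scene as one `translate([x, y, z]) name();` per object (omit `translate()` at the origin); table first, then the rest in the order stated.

table();
translate([630, -662, 0]) stool();
translate([630, 846, 0]) stool();
translate([0, 0, 696]) open_box();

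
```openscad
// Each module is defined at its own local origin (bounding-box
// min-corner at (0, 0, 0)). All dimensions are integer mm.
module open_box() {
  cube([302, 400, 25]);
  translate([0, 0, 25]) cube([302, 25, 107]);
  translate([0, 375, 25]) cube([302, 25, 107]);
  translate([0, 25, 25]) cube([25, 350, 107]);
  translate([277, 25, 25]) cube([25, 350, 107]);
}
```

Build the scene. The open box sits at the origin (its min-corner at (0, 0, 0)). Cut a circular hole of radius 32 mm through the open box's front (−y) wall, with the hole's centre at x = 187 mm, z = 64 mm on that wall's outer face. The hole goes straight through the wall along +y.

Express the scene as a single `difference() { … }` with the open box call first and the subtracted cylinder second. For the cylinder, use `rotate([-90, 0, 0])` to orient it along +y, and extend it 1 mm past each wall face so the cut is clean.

difference() {
  open_box();
  translate([187, -1, 64]) rotate([-90, 0, 0]) cylinder(h = 27, r = 32);
}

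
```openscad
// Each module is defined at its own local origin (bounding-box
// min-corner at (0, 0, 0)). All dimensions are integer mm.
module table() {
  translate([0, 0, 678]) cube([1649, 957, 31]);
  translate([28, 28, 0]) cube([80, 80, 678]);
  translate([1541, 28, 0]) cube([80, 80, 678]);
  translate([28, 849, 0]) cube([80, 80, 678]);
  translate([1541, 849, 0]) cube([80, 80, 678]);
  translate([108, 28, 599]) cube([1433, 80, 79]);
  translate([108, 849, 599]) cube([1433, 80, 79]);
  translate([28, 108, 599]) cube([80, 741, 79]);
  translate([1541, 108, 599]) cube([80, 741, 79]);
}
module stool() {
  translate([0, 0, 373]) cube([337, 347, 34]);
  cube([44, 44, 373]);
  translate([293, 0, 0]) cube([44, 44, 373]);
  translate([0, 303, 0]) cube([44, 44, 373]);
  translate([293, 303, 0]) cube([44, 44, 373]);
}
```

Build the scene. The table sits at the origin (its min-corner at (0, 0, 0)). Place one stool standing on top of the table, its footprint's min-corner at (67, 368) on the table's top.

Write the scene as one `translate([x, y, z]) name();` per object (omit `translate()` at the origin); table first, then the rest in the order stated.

table();
translate([67, 368, 709]) stool();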